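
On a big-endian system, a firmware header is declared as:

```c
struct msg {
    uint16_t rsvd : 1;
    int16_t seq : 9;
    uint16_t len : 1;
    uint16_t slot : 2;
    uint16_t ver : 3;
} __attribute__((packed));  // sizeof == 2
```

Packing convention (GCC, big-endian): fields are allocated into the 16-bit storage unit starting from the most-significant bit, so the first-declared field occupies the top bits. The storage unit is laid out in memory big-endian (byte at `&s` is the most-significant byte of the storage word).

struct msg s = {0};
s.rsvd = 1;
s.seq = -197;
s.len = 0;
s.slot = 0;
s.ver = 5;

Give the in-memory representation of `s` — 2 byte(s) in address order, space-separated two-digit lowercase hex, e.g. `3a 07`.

rsvd (1b) val=1 bits=0x1 at bit 15: 0x8000
seq (9b) val=-197 bits=0x13b at bit 6: 0xcec0
len (1b) val=0 bits=0x0 at bit 5: 0xcec0
slot (2b) val=0 bits=0x0 at bit 3: 0xcec0
ver (3b) val=5 bits=0x5 at bit 0: 0xcec5
word = 0xcec5 → big-endian bytes:
  [0]=0xce  [1]=0xc5

ce c5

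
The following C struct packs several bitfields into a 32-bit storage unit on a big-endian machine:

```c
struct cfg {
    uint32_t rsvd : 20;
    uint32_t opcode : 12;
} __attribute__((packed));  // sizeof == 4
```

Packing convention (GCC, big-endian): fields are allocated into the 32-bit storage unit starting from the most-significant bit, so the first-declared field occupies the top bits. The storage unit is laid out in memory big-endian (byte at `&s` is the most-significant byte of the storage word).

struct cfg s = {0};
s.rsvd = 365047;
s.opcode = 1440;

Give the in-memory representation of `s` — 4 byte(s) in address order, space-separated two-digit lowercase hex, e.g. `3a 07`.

59 1f 75 a0

rsvd:20 = 365047 → 0x591f7 << 12 → word 0x591f7000
opcode:12 = 1440 → 0x5a0 << 0 → word 0x591f75a0
word = 0x591f75a0 → big-endian bytes:
  [0]=0x59  [1]=0x1f  [2]=0x75  [3]=0xa0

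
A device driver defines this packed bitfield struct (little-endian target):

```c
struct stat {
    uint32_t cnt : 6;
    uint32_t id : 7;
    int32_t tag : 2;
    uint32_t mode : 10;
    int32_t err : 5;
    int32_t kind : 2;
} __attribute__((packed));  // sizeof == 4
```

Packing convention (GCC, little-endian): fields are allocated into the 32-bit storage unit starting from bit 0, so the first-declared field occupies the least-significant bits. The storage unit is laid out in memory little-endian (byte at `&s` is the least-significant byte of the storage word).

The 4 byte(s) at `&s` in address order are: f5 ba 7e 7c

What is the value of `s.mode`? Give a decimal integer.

[0]=0xf5 [1]=0xba [2]=0x7e [3]=0x7c (little-endian) → word 0x7c7ebaf5
cnt [0+:6] = (word>>0) & 0x3f = 53
id [6+:7] = (word>>6) & 0x7f = 107
tag [13+:2] = (word>>13) & 0x3 = 1
mode [15+:10] = (word>>15) & 0x3ff = 253  ←
err [25+:5] = (word>>25) & 0x1f = 30
kind [30+:2] = (word>>30) & 0x3 = 1

253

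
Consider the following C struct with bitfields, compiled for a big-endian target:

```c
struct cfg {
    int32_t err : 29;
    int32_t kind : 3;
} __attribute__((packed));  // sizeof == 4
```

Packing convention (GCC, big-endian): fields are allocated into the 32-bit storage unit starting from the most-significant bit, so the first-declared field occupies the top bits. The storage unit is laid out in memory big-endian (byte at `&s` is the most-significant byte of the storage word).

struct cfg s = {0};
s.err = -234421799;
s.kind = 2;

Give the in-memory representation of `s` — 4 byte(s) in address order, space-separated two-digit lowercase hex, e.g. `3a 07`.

err:29 = -234421799 → 0x120701d9 << 3 → word 0x90380ec8
kind:3 = 2 → 0x2 << 0 → word 0x90380eca
word = 0x90380eca → big-endian bytes:
  [0]=0x90  [1]=0x38  [2]=0x0e  [3]=0xca

90 38 0e ca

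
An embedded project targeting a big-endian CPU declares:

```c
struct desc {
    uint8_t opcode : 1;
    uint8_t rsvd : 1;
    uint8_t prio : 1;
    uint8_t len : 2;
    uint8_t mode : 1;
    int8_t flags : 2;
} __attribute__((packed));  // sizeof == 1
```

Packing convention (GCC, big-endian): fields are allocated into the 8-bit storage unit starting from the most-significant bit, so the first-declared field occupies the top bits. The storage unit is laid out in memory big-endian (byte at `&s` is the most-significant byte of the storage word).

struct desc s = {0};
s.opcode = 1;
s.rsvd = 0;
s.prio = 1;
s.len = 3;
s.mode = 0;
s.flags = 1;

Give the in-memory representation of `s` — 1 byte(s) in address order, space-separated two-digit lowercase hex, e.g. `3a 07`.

b9

opcode (1b) val=1 bits=0x1 at bit 7: 0x80
rsvd (1b) val=0 bits=0x0 at bit 6: 0x80
prio (1b) val=1 bits=0x1 at bit 5: 0xa0
len (2b) val=3 bits=0x3 at bit 3: 0xb8
mode (1b) val=0 bits=0x0 at bit 2: 0xb8
flags (2b) val=1 bits=0x1 at bit 0: 0xb9
word = 0xb9 → big-endian bytes:
  [0]=0xb9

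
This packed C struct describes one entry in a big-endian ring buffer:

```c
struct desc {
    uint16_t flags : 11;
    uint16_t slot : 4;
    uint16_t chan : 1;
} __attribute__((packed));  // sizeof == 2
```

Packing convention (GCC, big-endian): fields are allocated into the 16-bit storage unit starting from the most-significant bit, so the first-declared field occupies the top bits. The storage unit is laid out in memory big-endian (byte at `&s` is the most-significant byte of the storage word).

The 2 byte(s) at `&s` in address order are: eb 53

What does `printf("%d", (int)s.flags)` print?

1882

[0]=0xeb [1]=0x53 (big-endian) → word 0xeb53
flags [5+:11] = (word>>5) & 0x7ff = 1882  ←
slot [1+:4] = (word>>1) & 0xf = 9
chan [0+:1] = (word>>0) & 0x1 = 1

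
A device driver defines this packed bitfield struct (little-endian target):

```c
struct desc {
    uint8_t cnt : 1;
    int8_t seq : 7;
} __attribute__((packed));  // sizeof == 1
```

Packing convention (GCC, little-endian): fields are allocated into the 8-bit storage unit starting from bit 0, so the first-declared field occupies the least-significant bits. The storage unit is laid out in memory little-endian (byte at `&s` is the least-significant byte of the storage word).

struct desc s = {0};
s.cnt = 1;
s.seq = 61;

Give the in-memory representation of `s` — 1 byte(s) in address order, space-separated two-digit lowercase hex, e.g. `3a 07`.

cnt:1 = 1 → 0x1 << 0 → word 0x01
seq:7 = 61 → 0x3d << 1 → word 0x7b
word = 0x7b → little-endian bytes:
  [0]=0x7b

7b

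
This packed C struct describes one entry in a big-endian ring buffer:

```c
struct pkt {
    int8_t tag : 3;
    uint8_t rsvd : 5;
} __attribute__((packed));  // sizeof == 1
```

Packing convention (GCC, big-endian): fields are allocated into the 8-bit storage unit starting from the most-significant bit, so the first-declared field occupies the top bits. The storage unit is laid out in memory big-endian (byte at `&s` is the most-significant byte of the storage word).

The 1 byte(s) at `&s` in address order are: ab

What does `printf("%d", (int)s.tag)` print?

[0]=0xab (big-endian) → word 0xab
tag [5+:3] = (word>>5) & 0x7 = 5  ←
rsvd [0+:5] = (word>>0) & 0x1f = 11
tag signed 3b, MSB=1: 5 - 8 = -3

-3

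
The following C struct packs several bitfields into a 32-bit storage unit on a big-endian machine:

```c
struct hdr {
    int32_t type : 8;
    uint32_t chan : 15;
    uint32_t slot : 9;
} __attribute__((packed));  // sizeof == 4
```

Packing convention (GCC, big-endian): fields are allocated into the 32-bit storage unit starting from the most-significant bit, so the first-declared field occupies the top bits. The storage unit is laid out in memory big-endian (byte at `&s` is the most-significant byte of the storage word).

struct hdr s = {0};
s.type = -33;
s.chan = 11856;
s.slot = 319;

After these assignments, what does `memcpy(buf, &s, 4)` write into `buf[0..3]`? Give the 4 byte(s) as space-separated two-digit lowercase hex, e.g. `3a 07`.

type:8 = -33 → 0xdf << 24 → word 0xdf000000
chan:15 = 11856 → 0x2e50 << 9 → word 0xdf5ca000
slot:9 = 319 → 0x13f << 0 → word 0xdf5ca13f
word = 0xdf5ca13f → big-endian bytes:
  [0]=0xdf  [1]=0x5c  [2]=0xa1  [3]=0x3f

df 5c a1 3f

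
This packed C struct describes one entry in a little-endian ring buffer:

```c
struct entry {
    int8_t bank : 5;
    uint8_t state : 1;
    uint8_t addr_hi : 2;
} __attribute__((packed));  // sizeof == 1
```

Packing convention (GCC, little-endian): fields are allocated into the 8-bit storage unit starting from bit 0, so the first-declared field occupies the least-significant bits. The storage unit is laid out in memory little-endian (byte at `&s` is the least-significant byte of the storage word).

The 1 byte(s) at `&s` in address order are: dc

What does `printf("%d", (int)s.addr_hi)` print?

[0]=0xdc (little-endian) → word 0xdc
bank:5 @ bit 0 → (0xdc>>0)&0x1f = 0x1c
state:1 @ bit 5 → (0xdc>>5)&0x1 = 0x0
addr_hi:2 @ bit 6 → (0xdc>>6)&0x3 = 0x3  ←

3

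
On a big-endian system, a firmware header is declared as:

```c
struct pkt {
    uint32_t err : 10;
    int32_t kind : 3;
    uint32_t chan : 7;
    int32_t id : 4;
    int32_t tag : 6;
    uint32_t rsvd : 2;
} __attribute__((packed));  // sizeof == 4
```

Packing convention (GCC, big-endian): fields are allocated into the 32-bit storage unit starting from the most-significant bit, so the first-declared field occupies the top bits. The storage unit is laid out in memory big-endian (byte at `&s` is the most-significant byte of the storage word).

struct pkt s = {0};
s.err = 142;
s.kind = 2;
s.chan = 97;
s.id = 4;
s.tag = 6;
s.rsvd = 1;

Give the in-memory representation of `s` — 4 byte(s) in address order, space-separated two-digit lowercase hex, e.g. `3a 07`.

23 96 14 19

[22+:10] err=142 & 0x3ff = 0x8e; word=0x23800000
[19+:3] kind=2 & 0x7 = 0x2; word=0x23900000
[12+:7] chan=97 & 0x7f = 0x61; word=0x23961000
[8+:4] id=4 & 0xf = 0x4; word=0x23961400
[2+:6] tag=6 & 0x3f = 0x6; word=0x23961418
[0+:2] rsvd=1 & 0x3 = 0x1; word=0x23961419
word = 0x23961419 → big-endian bytes:
  [0]=0x23  [1]=0x96  [2]=0x14  [3]=0x19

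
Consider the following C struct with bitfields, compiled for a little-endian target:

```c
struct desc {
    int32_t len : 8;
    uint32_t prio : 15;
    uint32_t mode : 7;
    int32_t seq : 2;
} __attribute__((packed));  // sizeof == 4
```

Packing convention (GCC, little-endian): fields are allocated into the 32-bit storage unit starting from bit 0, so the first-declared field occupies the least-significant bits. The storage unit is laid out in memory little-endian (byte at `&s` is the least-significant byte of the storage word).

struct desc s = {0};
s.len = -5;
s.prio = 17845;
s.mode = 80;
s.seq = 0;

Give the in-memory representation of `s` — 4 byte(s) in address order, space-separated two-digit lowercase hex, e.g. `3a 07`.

fb b5 45 28

len (8b) val=-5 bits=0xfb at bit 0: 0x000000fb
prio (15b) val=17845 bits=0x45b5 at bit 8: 0x0045b5fb
mode (7b) val=80 bits=0x50 at bit 23: 0x2845b5fb
seq (2b) val=0 bits=0x0 at bit 30: 0x2845b5fb
word = 0x2845b5fb → little-endian bytes:
  [0]=0xfb  [1]=0xb5  [2]=0x45  [3]=0x28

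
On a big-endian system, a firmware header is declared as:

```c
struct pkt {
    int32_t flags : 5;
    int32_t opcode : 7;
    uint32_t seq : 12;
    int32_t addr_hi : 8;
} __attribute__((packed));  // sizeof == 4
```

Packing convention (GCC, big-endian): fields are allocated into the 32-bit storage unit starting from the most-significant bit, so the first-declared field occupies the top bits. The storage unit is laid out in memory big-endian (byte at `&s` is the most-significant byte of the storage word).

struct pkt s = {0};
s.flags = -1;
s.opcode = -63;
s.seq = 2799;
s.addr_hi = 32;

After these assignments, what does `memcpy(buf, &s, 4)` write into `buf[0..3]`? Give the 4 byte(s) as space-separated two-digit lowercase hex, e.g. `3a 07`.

fc 1a ef 20

flags:5 = -1 → 0x1f << 27 → word 0xf8000000
opcode:7 = -63 → 0x41 << 20 → word 0xfc100000
seq:12 = 2799 → 0xaef << 8 → word 0xfc1aef00
addr_hi:8 = 32 → 0x20 << 0 → word 0xfc1aef20
word = 0xfc1aef20 → big-endian bytes:
  [0]=0xfc  [1]=0x1a  [2]=0xef  [3]=0x20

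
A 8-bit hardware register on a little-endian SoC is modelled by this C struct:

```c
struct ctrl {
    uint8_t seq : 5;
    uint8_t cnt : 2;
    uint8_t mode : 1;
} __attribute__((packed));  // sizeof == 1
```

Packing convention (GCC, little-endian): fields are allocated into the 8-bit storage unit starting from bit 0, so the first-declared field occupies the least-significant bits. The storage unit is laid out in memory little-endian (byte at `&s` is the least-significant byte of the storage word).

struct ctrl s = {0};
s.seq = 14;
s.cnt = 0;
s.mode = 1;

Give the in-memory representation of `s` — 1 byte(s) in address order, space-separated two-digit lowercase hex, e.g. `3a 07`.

seq (5b) val=14 bits=0xe at bit 0: 0x0e
cnt (2b) val=0 bits=0x0 at bit 5: 0x0e
mode (1b) val=1 bits=0x1 at bit 7: 0x8e
word = 0x8e → little-endian bytes:
  [0]=0x8e

8e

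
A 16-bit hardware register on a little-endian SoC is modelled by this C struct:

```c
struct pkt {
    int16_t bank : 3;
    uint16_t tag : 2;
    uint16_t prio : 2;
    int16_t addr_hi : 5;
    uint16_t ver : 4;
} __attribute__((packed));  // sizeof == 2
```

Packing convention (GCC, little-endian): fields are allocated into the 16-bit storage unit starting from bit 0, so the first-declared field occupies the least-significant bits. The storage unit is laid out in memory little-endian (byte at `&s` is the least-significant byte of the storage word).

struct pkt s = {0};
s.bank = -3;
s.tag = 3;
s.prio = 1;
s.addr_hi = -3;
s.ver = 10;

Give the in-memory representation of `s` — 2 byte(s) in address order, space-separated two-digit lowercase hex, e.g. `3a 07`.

bd ae

bank (3b) val=-3 bits=0x5 at bit 0: 0x0005
tag (2b) val=3 bits=0x3 at bit 3: 0x001d
prio (2b) val=1 bits=0x1 at bit 5: 0x003d
addr_hi (5b) val=-3 bits=0x1d at bit 7: 0x0ebd
ver (4b) val=10 bits=0xa at bit 12: 0xaebd
word = 0xaebd → little-endian bytes:
  [0]=0xbd  [1]=0xae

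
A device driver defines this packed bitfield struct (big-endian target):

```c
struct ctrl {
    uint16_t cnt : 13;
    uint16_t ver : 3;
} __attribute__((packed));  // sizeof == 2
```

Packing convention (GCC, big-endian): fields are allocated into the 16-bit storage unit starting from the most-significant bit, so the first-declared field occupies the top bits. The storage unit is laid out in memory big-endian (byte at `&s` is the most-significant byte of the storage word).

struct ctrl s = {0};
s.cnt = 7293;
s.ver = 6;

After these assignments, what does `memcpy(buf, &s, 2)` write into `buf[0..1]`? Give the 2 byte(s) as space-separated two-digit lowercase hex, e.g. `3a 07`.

cnt (13b) val=7293 bits=0x1c7d at bit 3: 0xe3e8
ver (3b) val=6 bits=0x6 at bit 0: 0xe3ee
word = 0xe3ee → big-endian bytes:
  [0]=0xe3  [1]=0xee

e3 ee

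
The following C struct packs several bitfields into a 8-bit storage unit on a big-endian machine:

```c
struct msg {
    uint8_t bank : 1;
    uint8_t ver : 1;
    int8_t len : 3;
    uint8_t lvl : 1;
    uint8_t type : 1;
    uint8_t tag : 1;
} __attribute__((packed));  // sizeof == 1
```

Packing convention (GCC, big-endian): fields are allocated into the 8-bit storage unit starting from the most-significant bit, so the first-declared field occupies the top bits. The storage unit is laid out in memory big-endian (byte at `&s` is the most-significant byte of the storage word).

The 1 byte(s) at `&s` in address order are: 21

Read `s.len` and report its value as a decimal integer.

-4

[0]=0x21 (big-endian) → word 0x21
bank:1 @ bit 7 → (0x21>>7)&0x1 = 0x0
ver:1 @ bit 6 → (0x21>>6)&0x1 = 0x0
len:3 @ bit 3 → (0x21>>3)&0x7 = 0x4  ←
lvl:1 @ bit 2 → (0x21>>2)&0x1 = 0x0
type:1 @ bit 1 → (0x21>>1)&0x1 = 0x0
tag:1 @ bit 0 → (0x21>>0)&0x1 = 0x1
len signed 3b, MSB=1: 4 - 8 = -4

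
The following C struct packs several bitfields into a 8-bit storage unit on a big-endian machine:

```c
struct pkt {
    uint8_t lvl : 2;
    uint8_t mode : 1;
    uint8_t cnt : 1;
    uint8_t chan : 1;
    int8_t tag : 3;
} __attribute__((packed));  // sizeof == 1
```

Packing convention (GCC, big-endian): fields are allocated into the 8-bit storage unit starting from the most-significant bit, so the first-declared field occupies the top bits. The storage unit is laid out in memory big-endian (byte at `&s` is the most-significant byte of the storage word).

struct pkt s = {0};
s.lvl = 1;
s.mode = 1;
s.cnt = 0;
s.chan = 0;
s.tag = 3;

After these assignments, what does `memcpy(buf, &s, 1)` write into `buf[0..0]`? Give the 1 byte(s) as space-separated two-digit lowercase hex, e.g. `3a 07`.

63

lvl:2 = 1 → 0x1 << 6 → word 0x40
mode:1 = 1 → 0x1 << 5 → word 0x60
cnt:1 = 0 → 0x0 << 4 → word 0x60
chan:1 = 0 → 0x0 << 3 → word 0x60
tag:3 = 3 → 0x3 << 0 → word 0x63
word = 0x63 → big-endian bytes:
  [0]=0x63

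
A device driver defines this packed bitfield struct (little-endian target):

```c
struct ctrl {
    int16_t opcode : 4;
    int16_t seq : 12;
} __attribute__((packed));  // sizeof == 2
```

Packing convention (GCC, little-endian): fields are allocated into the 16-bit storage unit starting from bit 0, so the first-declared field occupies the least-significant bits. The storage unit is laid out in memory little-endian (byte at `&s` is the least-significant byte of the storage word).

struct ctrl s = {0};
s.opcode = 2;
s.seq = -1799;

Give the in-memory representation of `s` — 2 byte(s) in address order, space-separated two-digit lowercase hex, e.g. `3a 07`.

92 8f

opcode:4 = 2 → 0x2 << 0 → word 0x0002
seq:12 = -1799 → 0x8f9 << 4 → word 0x8f92
word = 0x8f92 → little-endian bytes:
  [0]=0x92  [1]=0x8f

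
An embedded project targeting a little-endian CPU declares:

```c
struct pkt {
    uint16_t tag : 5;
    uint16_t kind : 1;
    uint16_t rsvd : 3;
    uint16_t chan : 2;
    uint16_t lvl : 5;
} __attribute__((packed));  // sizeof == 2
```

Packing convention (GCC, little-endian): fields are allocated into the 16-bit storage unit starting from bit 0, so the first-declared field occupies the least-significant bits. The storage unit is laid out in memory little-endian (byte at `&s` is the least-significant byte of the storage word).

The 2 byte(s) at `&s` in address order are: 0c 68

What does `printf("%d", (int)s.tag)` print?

[0]=0x0c [1]=0x68 (little-endian) → word 0x680c
tag [0+:5] = (word>>0) & 0x1f = 12  ←
kind [5+:1] = (word>>5) & 0x1 = 0
rsvd [6+:3] = (word>>6) & 0x7 = 0
chan [9+:2] = (word>>9) & 0x3 = 0
lvl [11+:5] = (word>>11) & 0x1f = 13

12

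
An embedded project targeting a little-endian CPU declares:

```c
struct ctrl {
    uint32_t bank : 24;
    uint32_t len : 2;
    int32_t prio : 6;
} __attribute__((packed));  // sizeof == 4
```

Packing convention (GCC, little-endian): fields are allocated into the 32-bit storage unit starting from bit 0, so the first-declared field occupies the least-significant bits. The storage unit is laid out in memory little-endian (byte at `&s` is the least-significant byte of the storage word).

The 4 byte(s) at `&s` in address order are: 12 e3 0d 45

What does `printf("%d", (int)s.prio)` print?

[0]=0x12 [1]=0xe3 [2]=0x0d [3]=0x45 (little-endian) → word 0x450de312
bank [0+:24] = (word>>0) & 0xffffff = 910098
len [24+:2] = (word>>24) & 0x3 = 1
prio [26+:6] = (word>>26) & 0x3f = 17  ←
prio signed 6b, MSB=0: value = 17

17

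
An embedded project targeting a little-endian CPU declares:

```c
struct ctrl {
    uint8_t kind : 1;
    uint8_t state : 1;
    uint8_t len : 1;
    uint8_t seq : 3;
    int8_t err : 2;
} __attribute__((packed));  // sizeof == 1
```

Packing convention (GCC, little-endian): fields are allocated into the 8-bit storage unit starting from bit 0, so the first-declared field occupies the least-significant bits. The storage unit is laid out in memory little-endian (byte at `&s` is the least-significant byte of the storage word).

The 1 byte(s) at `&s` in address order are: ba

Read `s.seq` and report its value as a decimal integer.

7

[0]=0xba (little-endian) → word 0xba
kind [0+:1] = (word>>0) & 0x1 = 0
state [1+:1] = (word>>1) & 0x1 = 1
len [2+:1] = (word>>2) & 0x1 = 0
seq [3+:3] = (word>>3) & 0x7 = 7  ←
err [6+:2] = (word>>6) & 0x3 = 2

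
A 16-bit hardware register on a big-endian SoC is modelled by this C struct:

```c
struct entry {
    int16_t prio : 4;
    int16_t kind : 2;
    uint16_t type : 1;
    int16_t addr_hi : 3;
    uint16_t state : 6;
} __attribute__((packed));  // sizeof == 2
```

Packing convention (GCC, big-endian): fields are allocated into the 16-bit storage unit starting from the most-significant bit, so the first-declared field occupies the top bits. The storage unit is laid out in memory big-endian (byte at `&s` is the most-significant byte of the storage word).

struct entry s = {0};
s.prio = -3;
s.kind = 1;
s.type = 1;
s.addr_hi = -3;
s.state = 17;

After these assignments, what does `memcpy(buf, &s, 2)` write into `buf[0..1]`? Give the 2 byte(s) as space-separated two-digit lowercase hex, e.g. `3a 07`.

[12+:4] prio=-3 & 0xf = 0xd; word=0xd000
[10+:2] kind=1 & 0x3 = 0x1; word=0xd400
[9+:1] type=1 & 0x1 = 0x1; word=0xd600
[6+:3] addr_hi=-3 & 0x7 = 0x5; word=0xd740
[0+:6] state=17 & 0x3f = 0x11; word=0xd751
word = 0xd751 → big-endian bytes:
  [0]=0xd7  [1]=0x51

d7 51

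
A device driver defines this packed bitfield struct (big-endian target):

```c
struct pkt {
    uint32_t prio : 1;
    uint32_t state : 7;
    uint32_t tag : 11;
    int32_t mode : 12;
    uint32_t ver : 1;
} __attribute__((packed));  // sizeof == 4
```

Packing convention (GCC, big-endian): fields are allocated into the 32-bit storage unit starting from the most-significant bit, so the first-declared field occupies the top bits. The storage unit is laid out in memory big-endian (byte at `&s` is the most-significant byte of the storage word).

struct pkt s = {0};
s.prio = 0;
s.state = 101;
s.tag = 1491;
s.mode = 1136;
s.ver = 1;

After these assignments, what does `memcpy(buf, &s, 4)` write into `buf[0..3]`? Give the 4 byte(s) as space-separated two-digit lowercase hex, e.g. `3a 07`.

65 ba 68 e1

[31+:1] prio=0 & 0x1 = 0x0; word=0x00000000
[24+:7] state=101 & 0x7f = 0x65; word=0x65000000
[13+:11] tag=1491 & 0x7ff = 0x5d3; word=0x65ba6000
[1+:12] mode=1136 & 0xfff = 0x470; word=0x65ba68e0
[0+:1] ver=1 & 0x1 = 0x1; word=0x65ba68e1
word = 0x65ba68e1 → big-endian bytes:
  [0]=0x65  [1]=0xba  [2]=0x68  [3]=0xe1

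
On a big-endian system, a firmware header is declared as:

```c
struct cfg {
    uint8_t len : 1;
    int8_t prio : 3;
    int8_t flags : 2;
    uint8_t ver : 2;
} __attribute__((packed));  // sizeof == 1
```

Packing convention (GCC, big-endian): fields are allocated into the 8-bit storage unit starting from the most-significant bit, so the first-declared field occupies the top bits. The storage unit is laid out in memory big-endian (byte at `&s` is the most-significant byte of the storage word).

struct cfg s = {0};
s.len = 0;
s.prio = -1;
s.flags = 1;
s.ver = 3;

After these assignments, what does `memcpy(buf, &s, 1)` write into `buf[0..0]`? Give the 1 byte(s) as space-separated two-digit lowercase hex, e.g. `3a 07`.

77

len (1b) val=0 bits=0x0 at bit 7: 0x00
prio (3b) val=-1 bits=0x7 at bit 4: 0x70
flags (2b) val=1 bits=0x1 at bit 2: 0x74
ver (2b) val=3 bits=0x3 at bit 0: 0x77
word = 0x77 → big-endian bytes:
  [0]=0x77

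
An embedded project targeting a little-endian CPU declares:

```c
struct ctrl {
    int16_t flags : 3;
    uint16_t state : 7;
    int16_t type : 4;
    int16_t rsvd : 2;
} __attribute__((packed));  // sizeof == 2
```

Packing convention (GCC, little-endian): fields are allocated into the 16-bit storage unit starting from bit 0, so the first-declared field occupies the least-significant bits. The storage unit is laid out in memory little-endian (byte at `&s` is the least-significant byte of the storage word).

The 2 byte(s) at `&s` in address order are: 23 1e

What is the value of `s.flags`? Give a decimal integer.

[0]=0x23 [1]=0x1e (little-endian) → word 0x1e23
flags:3 @ bit 0 → (0x1e23>>0)&0x7 = 0x3  ←
state:7 @ bit 3 → (0x1e23>>3)&0x7f = 0x44
type:4 @ bit 10 → (0x1e23>>10)&0xf = 0x7
rsvd:2 @ bit 14 → (0x1e23>>14)&0x3 = 0x0
flags signed 3b, MSB=0: value = 3

3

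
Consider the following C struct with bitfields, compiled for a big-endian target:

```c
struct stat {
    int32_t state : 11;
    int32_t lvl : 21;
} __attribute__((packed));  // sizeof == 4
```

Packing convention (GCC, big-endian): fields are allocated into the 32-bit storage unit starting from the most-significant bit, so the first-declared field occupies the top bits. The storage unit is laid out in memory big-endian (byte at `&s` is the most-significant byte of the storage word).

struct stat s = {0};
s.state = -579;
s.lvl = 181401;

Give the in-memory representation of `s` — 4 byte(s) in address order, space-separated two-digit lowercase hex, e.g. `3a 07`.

b7 a2 c4 99

state:11 = -579 → 0x5bd << 21 → word 0xb7a00000
lvl:21 = 181401 → 0x2c499 << 0 → word 0xb7a2c499
word = 0xb7a2c499 → big-endian bytes:
  [0]=0xb7  [1]=0xa2  [2]=0xc4  [3]=0x99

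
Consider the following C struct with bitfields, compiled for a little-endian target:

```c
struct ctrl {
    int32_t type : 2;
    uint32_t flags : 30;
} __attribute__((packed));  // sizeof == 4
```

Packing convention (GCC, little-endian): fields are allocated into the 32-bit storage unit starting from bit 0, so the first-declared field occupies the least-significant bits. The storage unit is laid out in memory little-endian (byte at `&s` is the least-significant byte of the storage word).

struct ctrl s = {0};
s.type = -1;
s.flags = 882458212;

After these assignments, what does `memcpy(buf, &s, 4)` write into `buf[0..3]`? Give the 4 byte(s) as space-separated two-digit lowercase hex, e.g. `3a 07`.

93 f9 64 d2

type:2 = -1 → 0x3 << 0 → word 0x00000003
flags:30 = 882458212 → 0x34993e64 << 2 → word 0xd264f993
word = 0xd264f993 → little-endian bytes:
  [0]=0x93  [1]=0xf9  [2]=0x64  [3]=0xd2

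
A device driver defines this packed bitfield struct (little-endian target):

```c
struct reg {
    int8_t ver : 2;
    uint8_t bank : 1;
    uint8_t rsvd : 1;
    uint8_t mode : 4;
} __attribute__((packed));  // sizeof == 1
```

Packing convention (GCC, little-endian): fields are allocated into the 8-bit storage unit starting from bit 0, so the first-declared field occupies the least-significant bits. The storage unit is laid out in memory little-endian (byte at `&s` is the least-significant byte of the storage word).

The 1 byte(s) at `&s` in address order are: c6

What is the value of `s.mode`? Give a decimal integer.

[0]=0xc6 (little-endian) → word 0xc6
ver [0+:2] = (word>>0) & 0x3 = 2
bank [2+:1] = (word>>2) & 0x1 = 1
rsvd [3+:1] = (word>>3) & 0x1 = 0
mode [4+:4] = (word>>4) & 0xf = 12  ←

12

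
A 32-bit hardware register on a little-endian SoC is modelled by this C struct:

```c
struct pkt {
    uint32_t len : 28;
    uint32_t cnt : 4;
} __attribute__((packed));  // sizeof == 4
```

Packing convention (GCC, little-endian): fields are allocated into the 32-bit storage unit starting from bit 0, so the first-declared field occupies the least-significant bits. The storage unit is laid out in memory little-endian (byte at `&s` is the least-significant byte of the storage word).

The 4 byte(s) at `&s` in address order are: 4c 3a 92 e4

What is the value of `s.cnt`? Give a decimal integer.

[0]=0x4c [1]=0x3a [2]=0x92 [3]=0xe4 (little-endian) → word 0xe4923a4c
len:28 @ bit 0 → (0xe4923a4c>>0)&0xfffffff = 0x4923a4c
cnt:4 @ bit 28 → (0xe4923a4c>>28)&0xf = 0xe  ←

14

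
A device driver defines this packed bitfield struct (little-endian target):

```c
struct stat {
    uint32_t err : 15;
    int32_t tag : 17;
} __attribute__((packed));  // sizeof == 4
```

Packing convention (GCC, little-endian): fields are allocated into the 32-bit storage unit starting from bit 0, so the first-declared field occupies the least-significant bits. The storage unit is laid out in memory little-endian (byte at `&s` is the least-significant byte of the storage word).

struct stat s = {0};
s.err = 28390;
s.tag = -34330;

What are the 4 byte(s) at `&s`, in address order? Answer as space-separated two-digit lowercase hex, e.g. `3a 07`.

e6 6e f3 bc

err:15 = 28390 → 0x6ee6 << 0 → word 0x00006ee6
tag:17 = -34330 → 0x179e6 << 15 → word 0xbcf36ee6
word = 0xbcf36ee6 → little-endian bytes:
  [0]=0xe6  [1]=0x6e  [2]=0xf3  [3]=0xbc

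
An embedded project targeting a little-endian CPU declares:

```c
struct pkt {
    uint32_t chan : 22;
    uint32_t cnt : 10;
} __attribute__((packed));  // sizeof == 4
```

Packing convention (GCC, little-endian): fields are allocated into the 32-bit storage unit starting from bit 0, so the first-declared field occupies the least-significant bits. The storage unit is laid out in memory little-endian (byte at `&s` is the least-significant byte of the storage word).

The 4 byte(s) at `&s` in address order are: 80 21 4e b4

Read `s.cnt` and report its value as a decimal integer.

721

[0]=0x80 [1]=0x21 [2]=0x4e [3]=0xb4 (little-endian) → word 0xb44e2180
chan [0+:22] = (word>>0) & 0x3fffff = 926080
cnt [22+:10] = (word>>22) & 0x3ff = 721  ←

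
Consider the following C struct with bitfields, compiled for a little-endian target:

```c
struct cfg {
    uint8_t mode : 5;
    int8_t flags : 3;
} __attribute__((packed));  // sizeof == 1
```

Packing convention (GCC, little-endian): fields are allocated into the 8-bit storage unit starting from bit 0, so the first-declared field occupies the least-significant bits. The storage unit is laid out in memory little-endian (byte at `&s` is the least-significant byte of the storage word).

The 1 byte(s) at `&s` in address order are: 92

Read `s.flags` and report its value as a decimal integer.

[0]=0x92 (little-endian) → word 0x92
mode:5 @ bit 0 → (0x92>>0)&0x1f = 0x12
flags:3 @ bit 5 → (0x92>>5)&0x7 = 0x4  ←
flags signed 3b, MSB=1: 4 - 8 = -4

-4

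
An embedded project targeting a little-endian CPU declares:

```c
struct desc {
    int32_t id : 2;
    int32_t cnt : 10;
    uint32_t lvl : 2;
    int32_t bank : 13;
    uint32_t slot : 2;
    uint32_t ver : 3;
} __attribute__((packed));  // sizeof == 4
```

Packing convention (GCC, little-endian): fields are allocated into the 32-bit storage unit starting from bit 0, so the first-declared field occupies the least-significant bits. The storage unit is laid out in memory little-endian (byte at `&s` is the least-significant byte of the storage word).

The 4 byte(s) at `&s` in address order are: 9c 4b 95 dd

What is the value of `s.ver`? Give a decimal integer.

[0]=0x9c [1]=0x4b [2]=0x95 [3]=0xdd (little-endian) → word 0xdd954b9c
id:2 @ bit 0 → (0xdd954b9c>>0)&0x3 = 0x0
cnt:10 @ bit 2 → (0xdd954b9c>>2)&0x3ff = 0x2e7
lvl:2 @ bit 12 → (0xdd954b9c>>12)&0x3 = 0x0
bank:13 @ bit 14 → (0xdd954b9c>>14)&0x1fff = 0x1655
slot:2 @ bit 27 → (0xdd954b9c>>27)&0x3 = 0x3
ver:3 @ bit 29 → (0xdd954b9c>>29)&0x7 = 0x6  ←

6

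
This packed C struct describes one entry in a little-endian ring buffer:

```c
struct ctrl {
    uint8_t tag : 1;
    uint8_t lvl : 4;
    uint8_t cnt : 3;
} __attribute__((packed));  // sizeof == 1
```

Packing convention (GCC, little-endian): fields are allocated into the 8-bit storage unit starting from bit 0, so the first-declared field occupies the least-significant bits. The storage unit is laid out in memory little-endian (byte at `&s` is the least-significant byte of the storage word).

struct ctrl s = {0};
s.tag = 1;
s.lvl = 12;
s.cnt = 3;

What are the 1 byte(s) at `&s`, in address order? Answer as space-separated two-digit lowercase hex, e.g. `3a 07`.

79

tag:1 = 1 → 0x1 << 0 → word 0x01
lvl:4 = 12 → 0xc << 1 → word 0x19
cnt:3 = 3 → 0x3 << 5 → word 0x79
word = 0x79 → little-endian bytes:
  [0]=0x79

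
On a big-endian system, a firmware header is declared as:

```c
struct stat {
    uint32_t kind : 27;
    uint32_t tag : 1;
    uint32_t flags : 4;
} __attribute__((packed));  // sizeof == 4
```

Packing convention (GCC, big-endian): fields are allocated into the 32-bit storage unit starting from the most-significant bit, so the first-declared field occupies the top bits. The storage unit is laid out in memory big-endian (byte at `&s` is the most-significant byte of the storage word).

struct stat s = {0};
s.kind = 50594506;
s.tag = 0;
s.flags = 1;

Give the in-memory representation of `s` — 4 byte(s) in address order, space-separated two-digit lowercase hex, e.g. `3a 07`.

60 80 59 41

[5+:27] kind=50594506 & 0x7ffffff = 0x30402ca; word=0x60805940
[4+:1] tag=0 & 0x1 = 0x0; word=0x60805940
[0+:4] flags=1 & 0xf = 0x1; word=0x60805941
word = 0x60805941 → big-endian bytes:
  [0]=0x60  [1]=0x80  [2]=0x59  [3]=0x41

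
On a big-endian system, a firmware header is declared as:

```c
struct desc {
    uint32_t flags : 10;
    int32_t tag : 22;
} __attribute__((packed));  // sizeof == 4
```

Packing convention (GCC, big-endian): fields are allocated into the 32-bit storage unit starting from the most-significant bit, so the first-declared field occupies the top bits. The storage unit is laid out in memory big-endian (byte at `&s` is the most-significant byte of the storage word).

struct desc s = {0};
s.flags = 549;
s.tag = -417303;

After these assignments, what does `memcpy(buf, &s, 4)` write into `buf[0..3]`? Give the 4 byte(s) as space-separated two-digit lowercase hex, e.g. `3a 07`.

flags (10b) val=549 bits=0x225 at bit 22: 0x89400000
tag (22b) val=-417303 bits=0x39a1e9 at bit 0: 0x8979a1e9
word = 0x8979a1e9 → big-endian bytes:
  [0]=0x89  [1]=0x79  [2]=0xa1  [3]=0xe9

89 79 a1 e9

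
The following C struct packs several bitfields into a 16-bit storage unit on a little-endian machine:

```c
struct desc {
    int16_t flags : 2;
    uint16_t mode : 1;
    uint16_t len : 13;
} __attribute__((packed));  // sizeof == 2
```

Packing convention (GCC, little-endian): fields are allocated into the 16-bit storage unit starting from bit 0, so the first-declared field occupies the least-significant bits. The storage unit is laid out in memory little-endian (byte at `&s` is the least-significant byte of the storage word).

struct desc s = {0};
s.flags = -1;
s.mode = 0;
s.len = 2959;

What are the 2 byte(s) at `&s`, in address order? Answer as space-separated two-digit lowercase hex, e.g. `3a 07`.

[0+:2] flags=-1 & 0x3 = 0x3; word=0x0003
[2+:1] mode=0 & 0x1 = 0x0; word=0x0003
[3+:13] len=2959 & 0x1fff = 0xb8f; word=0x5c7b
word = 0x5c7b → little-endian bytes:
  [0]=0x7b  [1]=0x5c

7b 5c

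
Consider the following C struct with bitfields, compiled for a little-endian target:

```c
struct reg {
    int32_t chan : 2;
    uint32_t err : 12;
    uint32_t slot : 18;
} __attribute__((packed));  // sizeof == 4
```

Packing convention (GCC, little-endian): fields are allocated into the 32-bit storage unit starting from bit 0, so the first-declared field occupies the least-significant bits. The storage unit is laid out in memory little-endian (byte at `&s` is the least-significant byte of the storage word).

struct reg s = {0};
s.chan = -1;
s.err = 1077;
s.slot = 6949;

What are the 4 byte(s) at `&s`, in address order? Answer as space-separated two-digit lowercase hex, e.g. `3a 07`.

chan:2 = -1 → 0x3 << 0 → word 0x00000003
err:12 = 1077 → 0x435 << 2 → word 0x000010d7
slot:18 = 6949 → 0x1b25 << 14 → word 0x06c950d7
word = 0x06c950d7 → little-endian bytes:
  [0]=0xd7  [1]=0x50  [2]=0xc9  [3]=0x06

d7 50 c9 06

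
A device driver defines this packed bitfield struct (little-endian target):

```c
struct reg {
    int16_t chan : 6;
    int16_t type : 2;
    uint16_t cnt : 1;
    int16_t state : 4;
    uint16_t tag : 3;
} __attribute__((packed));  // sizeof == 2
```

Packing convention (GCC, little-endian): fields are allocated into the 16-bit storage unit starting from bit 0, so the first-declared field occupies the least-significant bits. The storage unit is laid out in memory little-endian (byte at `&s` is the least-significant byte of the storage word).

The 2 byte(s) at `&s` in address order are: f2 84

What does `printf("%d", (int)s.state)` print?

2

[0]=0xf2 [1]=0x84 (little-endian) → word 0x84f2
chan [0+:6] = (word>>0) & 0x3f = 50
type [6+:2] = (word>>6) & 0x3 = 3
cnt [8+:1] = (word>>8) & 0x1 = 0
state [9+:4] = (word>>9) & 0xf = 2  ←
tag [13+:3] = (word>>13) & 0x7 = 4
state signed 4b, MSB=0: value = 2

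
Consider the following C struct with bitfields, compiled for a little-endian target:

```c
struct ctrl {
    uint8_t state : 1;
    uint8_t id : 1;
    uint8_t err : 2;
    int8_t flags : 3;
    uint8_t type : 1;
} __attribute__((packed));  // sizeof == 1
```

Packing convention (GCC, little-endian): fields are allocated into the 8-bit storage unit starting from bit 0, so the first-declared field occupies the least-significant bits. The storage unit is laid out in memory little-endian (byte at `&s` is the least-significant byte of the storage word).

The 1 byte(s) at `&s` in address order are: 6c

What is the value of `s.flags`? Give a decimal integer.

[0]=0x6c (little-endian) → word 0x6c
state [0+:1] = (word>>0) & 0x1 = 0
id [1+:1] = (word>>1) & 0x1 = 0
err [2+:2] = (word>>2) & 0x3 = 3
flags [4+:3] = (word>>4) & 0x7 = 6  ←
type [7+:1] = (word>>7) & 0x1 = 0
flags signed 3b, MSB=1: 6 - 8 = -2

-2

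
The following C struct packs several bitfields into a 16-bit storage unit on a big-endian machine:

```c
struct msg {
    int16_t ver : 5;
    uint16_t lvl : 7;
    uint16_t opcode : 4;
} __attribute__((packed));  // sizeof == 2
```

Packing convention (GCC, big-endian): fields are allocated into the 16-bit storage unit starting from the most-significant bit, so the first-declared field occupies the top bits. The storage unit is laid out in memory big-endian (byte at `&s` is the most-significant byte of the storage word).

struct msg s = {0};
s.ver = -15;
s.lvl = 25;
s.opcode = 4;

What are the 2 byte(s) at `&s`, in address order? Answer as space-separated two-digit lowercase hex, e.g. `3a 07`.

89 94

[11+:5] ver=-15 & 0x1f = 0x11; word=0x8800
[4+:7] lvl=25 & 0x7f = 0x19; word=0x8990
[0+:4] opcode=4 & 0xf = 0x4; word=0x8994
word = 0x8994 → big-endian bytes:
  [0]=0x89  [1]=0x94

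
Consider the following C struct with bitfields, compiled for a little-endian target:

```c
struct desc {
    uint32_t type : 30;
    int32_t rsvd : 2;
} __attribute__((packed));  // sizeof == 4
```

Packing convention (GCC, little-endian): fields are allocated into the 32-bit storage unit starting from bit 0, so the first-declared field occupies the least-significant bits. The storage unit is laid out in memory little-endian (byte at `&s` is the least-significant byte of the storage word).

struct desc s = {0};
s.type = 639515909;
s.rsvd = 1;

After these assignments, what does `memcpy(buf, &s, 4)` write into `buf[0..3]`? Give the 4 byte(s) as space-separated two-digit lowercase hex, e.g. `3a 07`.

[0+:30] type=639515909 & 0x3fffffff = 0x261e3d05; word=0x261e3d05
[30+:2] rsvd=1 & 0x3 = 0x1; word=0x661e3d05
word = 0x661e3d05 → little-endian bytes:
  [0]=0x05  [1]=0x3d  [2]=0x1e  [3]=0x66

05 3d 1e 66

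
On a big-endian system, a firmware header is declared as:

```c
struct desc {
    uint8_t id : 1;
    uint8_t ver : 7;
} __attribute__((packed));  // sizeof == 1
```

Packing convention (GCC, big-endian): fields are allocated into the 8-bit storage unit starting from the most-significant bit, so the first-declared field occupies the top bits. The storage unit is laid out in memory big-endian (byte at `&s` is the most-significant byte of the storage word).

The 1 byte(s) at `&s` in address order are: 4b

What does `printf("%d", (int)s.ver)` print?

[0]=0x4b (big-endian) → word 0x4b
id:1 @ bit 7 → (0x4b>>7)&0x1 = 0x0
ver:7 @ bit 0 → (0x4b>>0)&0x7f = 0x4b  ←

75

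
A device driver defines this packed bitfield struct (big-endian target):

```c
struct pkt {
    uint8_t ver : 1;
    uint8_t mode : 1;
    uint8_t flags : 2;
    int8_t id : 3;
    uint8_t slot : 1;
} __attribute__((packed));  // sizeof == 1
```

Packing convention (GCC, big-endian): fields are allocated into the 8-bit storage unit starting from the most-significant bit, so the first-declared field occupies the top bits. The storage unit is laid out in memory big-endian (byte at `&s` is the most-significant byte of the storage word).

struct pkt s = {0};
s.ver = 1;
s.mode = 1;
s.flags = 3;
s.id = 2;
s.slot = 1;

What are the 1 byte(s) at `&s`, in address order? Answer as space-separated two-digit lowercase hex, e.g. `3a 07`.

f5

ver:1 = 1 → 0x1 << 7 → word 0x80
mode:1 = 1 → 0x1 << 6 → word 0xc0
flags:2 = 3 → 0x3 << 4 → word 0xf0
id:3 = 2 → 0x2 << 1 → word 0xf4
slot:1 = 1 → 0x1 << 0 → word 0xf5
word = 0xf5 → big-endian bytes:
  [0]=0xf5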